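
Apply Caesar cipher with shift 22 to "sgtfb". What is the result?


Caesar cipher: shift "sgtfb" by 22
  's' (pos 18) + 22 = pos 14 = 'o'
  'g' (pos 6) + 22 = pos 2 = 'c'
  't' (pos 19) + 22 = pos 15 = 'p'
  'f' (pos 5) + 22 = pos 1 = 'b'
  'b' (pos 1) + 22 = pos 23 = 'x'
Result: ocpbx

ocpbx


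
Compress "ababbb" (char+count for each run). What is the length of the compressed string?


Input: ababbb
Runs:
  'a' x 1 => "a1"
  'b' x 1 => "b1"
  'a' x 1 => "a1"
  'b' x 3 => "b3"
Compressed: "a1b1a1b3"
Compressed length: 8

8


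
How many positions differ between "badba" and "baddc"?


Comparing "badba" and "baddc" position by position:
  Position 0: 'b' vs 'b' => same
  Position 1: 'a' vs 'a' => same
  Position 2: 'd' vs 'd' => same
  Position 3: 'b' vs 'd' => DIFFER
  Position 4: 'a' vs 'c' => DIFFER
Positions that differ: 2

2


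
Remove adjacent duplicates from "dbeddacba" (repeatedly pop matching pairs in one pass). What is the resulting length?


Input: dbeddacba
Stack-based adjacent duplicate removal:
  Read 'd': push. Stack: d
  Read 'b': push. Stack: db
  Read 'e': push. Stack: dbe
  Read 'd': push. Stack: dbed
  Read 'd': matches stack top 'd' => pop. Stack: dbe
  Read 'a': push. Stack: dbea
  Read 'c': push. Stack: dbeac
  Read 'b': push. Stack: dbeacb
  Read 'a': push. Stack: dbeacba
Final stack: "dbeacba" (length 7)

7


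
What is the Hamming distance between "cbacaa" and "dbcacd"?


Comparing "cbacaa" and "dbcacd" position by position:
  Position 0: 'c' vs 'd' => differ
  Position 1: 'b' vs 'b' => same
  Position 2: 'a' vs 'c' => differ
  Position 3: 'c' vs 'a' => differ
  Position 4: 'a' vs 'c' => differ
  Position 5: 'a' vs 'd' => differ
Total differences (Hamming distance): 5

5


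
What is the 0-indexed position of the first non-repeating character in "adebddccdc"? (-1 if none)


Input: adebddccdc
Character frequencies:
  'a': 1
  'b': 1
  'c': 3
  'd': 4
  'e': 1
Scanning left to right for freq == 1:
  Position 0 ('a'): unique! => answer = 0

0


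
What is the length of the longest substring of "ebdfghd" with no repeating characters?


Input: "ebdfghd"
Sliding window (track last position of each char):
  Position 0 ('e'): window [0,0] length 1 -- new best
  Position 1 ('b'): window [0,1] length 2 -- new best
  Position 2 ('d'): window [0,2] length 3 -- new best
  Position 3 ('f'): window [0,3] length 4 -- new best
  Position 4 ('g'): window [0,4] length 5 -- new best
  Position 5 ('h'): window [0,5] length 6 -- new best
  Position 6 ('d'): repeat (last at 2), move window start to 3
  Position 6 ('d'): window [3,6] length 4
Longest substring with no repeats: "ebdfgh" with length 6

6


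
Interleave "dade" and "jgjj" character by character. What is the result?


Interleaving "dade" and "jgjj":
  Position 0: 'd' from first, 'j' from second => "dj"
  Position 1: 'a' from first, 'g' from second => "ag"
  Position 2: 'd' from first, 'j' from second => "dj"
  Position 3: 'e' from first, 'j' from second => "ej"
Result: djagdjej

djagdjej


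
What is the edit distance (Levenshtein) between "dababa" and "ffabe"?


Computing edit distance: "dababa" -> "ffabe"
DP table:
           f    f    a    b    e
      0    1    2    3    4    5
  d   1    1    2    3    4    5
  a   2    2    2    2    3    4
  b   3    3    3    3    2    3
  a   4    4    4    3    3    3
  b   5    5    5    4    3    4
  a   6    6    6    5    4    4
Edit distance = dp[6][5] = 4

4


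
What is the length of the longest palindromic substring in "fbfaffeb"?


Input: "fbfaffeb"
Checking substrings for palindromes:
  [0:3] "fbf" (len 3) => palindrome
  [2:5] "faf" (len 3) => palindrome
  [4:6] "ff" (len 2) => palindrome
Longest palindromic substring: "fbf" with length 3

3


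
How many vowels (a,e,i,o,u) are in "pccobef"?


Input: pccobef
Checking each character:
  'p' at position 0: consonant
  'c' at position 1: consonant
  'c' at position 2: consonant
  'o' at position 3: vowel (running total: 1)
  'b' at position 4: consonant
  'e' at position 5: vowel (running total: 2)
  'f' at position 6: consonant
Total vowels: 2

2


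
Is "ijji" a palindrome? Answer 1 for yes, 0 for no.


Input: ijji
Reversed: ijji
  Compare pos 0 ('i') with pos 3 ('i'): match
  Compare pos 1 ('j') with pos 2 ('j'): match
Result: palindrome

1


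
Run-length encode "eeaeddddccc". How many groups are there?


Input: eeaeddddccc
Scanning for consecutive runs:
  Group 1: 'e' x 2 (positions 0-1)
  Group 2: 'a' x 1 (positions 2-2)
  Group 3: 'e' x 1 (positions 3-3)
  Group 4: 'd' x 4 (positions 4-7)
  Group 5: 'c' x 3 (positions 8-10)
Total groups: 5

5


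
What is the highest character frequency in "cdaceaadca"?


Input: cdaceaadca
Character counts:
  'a': 4
  'c': 3
  'd': 2
  'e': 1
Maximum frequency: 4

4


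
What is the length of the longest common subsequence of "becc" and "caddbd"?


LCS of "becc" and "caddbd"
DP table:
           c    a    d    d    b    d
      0    0    0    0    0    0    0
  b   0    0    0    0    0    1    1
  e   0    0    0    0    0    1    1
  c   0    1    1    1    1    1    1
  c   0    1    1    1    1    1    1
LCS length = dp[4][6] = 1

1


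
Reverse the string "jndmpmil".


Input: jndmpmil
Reading characters right to left:
  Position 7: 'l'
  Position 6: 'i'
  Position 5: 'm'
  Position 4: 'p'
  Position 3: 'm'
  Position 2: 'd'
  Position 1: 'n'
  Position 0: 'j'
Reversed: limpmdnj

limpmdnj


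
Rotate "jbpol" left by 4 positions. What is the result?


Input: "jbpol", rotate left by 4
First 4 characters: "jbpo"
Remaining characters: "l"
Concatenate remaining + first: "l" + "jbpo" = "ljbpo"

ljbpo


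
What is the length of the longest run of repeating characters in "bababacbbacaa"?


Input: "bababacbbacaa"
Scanning for longest run:
  Position 1 ('a'): new char, reset run to 1
  Position 2 ('b'): new char, reset run to 1
  Position 3 ('a'): new char, reset run to 1
  Position 4 ('b'): new char, reset run to 1
  Position 5 ('a'): new char, reset run to 1
  Position 6 ('c'): new char, reset run to 1
  Position 7 ('b'): new char, reset run to 1
  Position 8 ('b'): continues run of 'b', length=2
  Position 9 ('a'): new char, reset run to 1
  Position 10 ('c'): new char, reset run to 1
  Position 11 ('a'): new char, reset run to 1
  Position 12 ('a'): continues run of 'a', length=2
Longest run: 'b' with length 2

2


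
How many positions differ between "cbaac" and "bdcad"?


Comparing "cbaac" and "bdcad" position by position:
  Position 0: 'c' vs 'b' => DIFFER
  Position 1: 'b' vs 'd' => DIFFER
  Position 2: 'a' vs 'c' => DIFFER
  Position 3: 'a' vs 'a' => same
  Position 4: 'c' vs 'd' => DIFFER
Positions that differ: 4

4


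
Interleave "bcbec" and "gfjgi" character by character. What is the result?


Interleaving "bcbec" and "gfjgi":
  Position 0: 'b' from first, 'g' from second => "bg"
  Position 1: 'c' from first, 'f' from second => "cf"
  Position 2: 'b' from first, 'j' from second => "bj"
  Position 3: 'e' from first, 'g' from second => "eg"
  Position 4: 'c' from first, 'i' from second => "ci"
Result: bgcfbjegci

bgcfbjegci


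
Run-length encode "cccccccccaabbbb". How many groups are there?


Input: cccccccccaabbbb
Scanning for consecutive runs:
  Group 1: 'c' x 9 (positions 0-8)
  Group 2: 'a' x 2 (positions 9-10)
  Group 3: 'b' x 4 (positions 11-14)
Total groups: 3

3


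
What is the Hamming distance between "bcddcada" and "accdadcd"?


Comparing "bcddcada" and "accdadcd" position by position:
  Position 0: 'b' vs 'a' => differ
  Position 1: 'c' vs 'c' => same
  Position 2: 'd' vs 'c' => differ
  Position 3: 'd' vs 'd' => same
  Position 4: 'c' vs 'a' => differ
  Position 5: 'a' vs 'd' => differ
  Position 6: 'd' vs 'c' => differ
  Position 7: 'a' vs 'd' => differ
Total differences (Hamming distance): 6

6


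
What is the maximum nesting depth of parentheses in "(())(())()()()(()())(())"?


Input: "(())(())()()()(()())(())"
Tracking depth:
  Position 0 '(': depth becomes 1
  Position 1 '(': depth becomes 2
  Position 2 ')': depth becomes 1
  Position 3 ')': depth becomes 0
  Position 4 '(': depth becomes 1
  Position 5 '(': depth becomes 2
  Position 6 ')': depth becomes 1
  Position 7 ')': depth becomes 0
  Position 8 '(': depth becomes 1
  Position 9 ')': depth becomes 0
  Position 10 '(': depth becomes 1
  Position 11 ')': depth becomes 0
  Position 12 '(': depth becomes 1
  Position 13 ')': depth becomes 0
  Position 14 '(': depth becomes 1
  Position 15 '(': depth becomes 2
  Position 16 ')': depth becomes 1
  Position 17 '(': depth becomes 2
  Position 18 ')': depth becomes 1
  Position 19 ')': depth becomes 0
  Position 20 '(': depth becomes 1
  Position 21 '(': depth becomes 2
  Position 22 ')': depth becomes 1
  Position 23 ')': depth becomes 0
Maximum depth reached: 2

2


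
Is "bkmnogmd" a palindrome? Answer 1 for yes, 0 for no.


Input: bkmnogmd
Reversed: dmgonmkb
  Compare pos 0 ('b') with pos 7 ('d'): MISMATCH
  Compare pos 1 ('k') with pos 6 ('m'): MISMATCH
  Compare pos 2 ('m') with pos 5 ('g'): MISMATCH
  Compare pos 3 ('n') with pos 4 ('o'): MISMATCH
Result: not a palindrome

0


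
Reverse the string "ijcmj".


Input: ijcmj
Reading characters right to left:
  Position 4: 'j'
  Position 3: 'm'
  Position 2: 'c'
  Position 1: 'j'
  Position 0: 'i'
Reversed: jmcji

jmcji


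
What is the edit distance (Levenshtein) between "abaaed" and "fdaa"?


Computing edit distance: "abaaed" -> "fdaa"
DP table:
           f    d    a    a
      0    1    2    3    4
  a   1    1    2    2    3
  b   2    2    2    3    3
  a   3    3    3    2    3
  a   4    4    4    3    2
  e   5    5    5    4    3
  d   6    6    5    5    4
Edit distance = dp[6][4] = 4

4


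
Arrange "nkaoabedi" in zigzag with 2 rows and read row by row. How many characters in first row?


Zigzag "nkaoabedi" into 2 rows:
Placing characters:
  'n' => row 0
  'k' => row 1
  'a' => row 0
  'o' => row 1
  'a' => row 0
  'b' => row 1
  'e' => row 0
  'd' => row 1
  'i' => row 0
Rows:
  Row 0: "naaei"
  Row 1: "kobd"
First row length: 5

5


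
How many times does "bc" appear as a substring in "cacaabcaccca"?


Searching for "bc" in "cacaabcaccca"
Scanning each position:
  Position 0: "ca" => no
  Position 1: "ac" => no
  Position 2: "ca" => no
  Position 3: "aa" => no
  Position 4: "ab" => no
  Position 5: "bc" => MATCH
  Position 6: "ca" => no
  Position 7: "ac" => no
  Position 8: "cc" => no
  Position 9: "cc" => no
  Position 10: "ca" => no
Total occurrences: 1

1


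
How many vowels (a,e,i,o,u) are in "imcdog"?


Input: imcdog
Checking each character:
  'i' at position 0: vowel (running total: 1)
  'm' at position 1: consonant
  'c' at position 2: consonant
  'd' at position 3: consonant
  'o' at position 4: vowel (running total: 2)
  'g' at position 5: consonant
Total vowels: 2

2


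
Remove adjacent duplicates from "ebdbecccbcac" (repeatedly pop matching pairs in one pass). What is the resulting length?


Input: ebdbecccbcac
Stack-based adjacent duplicate removal:
  Read 'e': push. Stack: e
  Read 'b': push. Stack: eb
  Read 'd': push. Stack: ebd
  Read 'b': push. Stack: ebdb
  Read 'e': push. Stack: ebdbe
  Read 'c': push. Stack: ebdbec
  Read 'c': matches stack top 'c' => pop. Stack: ebdbe
  Read 'c': push. Stack: ebdbec
  Read 'b': push. Stack: ebdbecb
  Read 'c': push. Stack: ebdbecbc
  Read 'a': push. Stack: ebdbecbca
  Read 'c': push. Stack: ebdbecbcac
Final stack: "ebdbecbcac" (length 10)

10


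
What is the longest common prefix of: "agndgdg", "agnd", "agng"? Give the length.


Words: agndgdg, agnd, agng
  Position 0: all 'a' => match
  Position 1: all 'g' => match
  Position 2: all 'n' => match
  Position 3: ('d', 'd', 'g') => mismatch, stop
LCP = "agn" (length 3)

3


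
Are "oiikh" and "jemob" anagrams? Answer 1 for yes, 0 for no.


Strings: "oiikh", "jemob"
Sorted first:  hiiko
Sorted second: bejmo
Differ at position 0: 'h' vs 'b' => not anagrams

0


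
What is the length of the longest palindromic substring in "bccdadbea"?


Input: "bccdadbea"
Checking substrings for palindromes:
  [3:6] "dad" (len 3) => palindrome
  [1:3] "cc" (len 2) => palindrome
Longest palindromic substring: "dad" with length 3

3


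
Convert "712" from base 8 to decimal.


Input: "712" in base 8
Positional expansion:
  Digit '7' (value 7) x 8^2 = 448
  Digit '1' (value 1) x 8^1 = 8
  Digit '2' (value 2) x 8^0 = 2
Sum = 458

458


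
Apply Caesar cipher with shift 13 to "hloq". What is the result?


Caesar cipher: shift "hloq" by 13
  'h' (pos 7) + 13 = pos 20 = 'u'
  'l' (pos 11) + 13 = pos 24 = 'y'
  'o' (pos 14) + 13 = pos 1 = 'b'
  'q' (pos 16) + 13 = pos 3 = 'd'
Result: uybd

uybd


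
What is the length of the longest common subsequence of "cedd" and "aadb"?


LCS of "cedd" and "aadb"
DP table:
           a    a    d    b
      0    0    0    0    0
  c   0    0    0    0    0
  e   0    0    0    0    0
  d   0    0    0    1    1
  d   0    0    0    1    1
LCS length = dp[4][4] = 1

1


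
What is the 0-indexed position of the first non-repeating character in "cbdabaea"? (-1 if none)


Input: cbdabaea
Character frequencies:
  'a': 3
  'b': 2
  'c': 1
  'd': 1
  'e': 1
Scanning left to right for freq == 1:
  Position 0 ('c'): unique! => answer = 0

0


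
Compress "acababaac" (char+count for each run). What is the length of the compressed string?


Input: acababaac
Runs:
  'a' x 1 => "a1"
  'c' x 1 => "c1"
  'a' x 1 => "a1"
  'b' x 1 => "b1"
  'a' x 1 => "a1"
  'b' x 1 => "b1"
  'a' x 2 => "a2"
  'c' x 1 => "c1"
Compressed: "a1c1a1b1a1b1a2c1"
Compressed length: 16

16


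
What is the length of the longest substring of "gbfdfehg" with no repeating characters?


Input: "gbfdfehg"
Sliding window (track last position of each char):
  Position 0 ('g'): window [0,0] length 1 -- new best
  Position 1 ('b'): window [0,1] length 2 -- new best
  Position 2 ('f'): window [0,2] length 3 -- new best
  Position 3 ('d'): window [0,3] length 4 -- new best
  Position 4 ('f'): repeat (last at 2), move window start to 3
  Position 4 ('f'): window [3,4] length 2
  Position 5 ('e'): window [3,5] length 3
  Position 6 ('h'): window [3,6] length 4
  Position 7 ('g'): window [3,7] length 5 -- new best
Longest substring with no repeats: "dfehg" with length 5

5


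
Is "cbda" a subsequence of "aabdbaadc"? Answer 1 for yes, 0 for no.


Check if "cbda" is a subsequence of "aabdbaadc"
Greedy scan:
  Position 0 ('a'): no match needed
  Position 1 ('a'): no match needed
  Position 2 ('b'): no match needed
  Position 3 ('d'): no match needed
  Position 4 ('b'): no match needed
  Position 5 ('a'): no match needed
  Position 6 ('a'): no match needed
  Position 7 ('d'): no match needed
  Position 8 ('c'): matches sub[0] = 'c'
Only matched 1/4 characters => not a subsequence

0


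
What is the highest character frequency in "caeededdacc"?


Input: caeededdacc
Character counts:
  'a': 2
  'c': 3
  'd': 3
  'e': 3
Maximum frequency: 3

3


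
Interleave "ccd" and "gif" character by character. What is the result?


Interleaving "ccd" and "gif":
  Position 0: 'c' from first, 'g' from second => "cg"
  Position 1: 'c' from first, 'i' from second => "ci"
  Position 2: 'd' from first, 'f' from second => "df"
Result: cgcidf

cgcidf


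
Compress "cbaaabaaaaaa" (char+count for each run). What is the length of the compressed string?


Input: cbaaabaaaaaa
Runs:
  'c' x 1 => "c1"
  'b' x 1 => "b1"
  'a' x 3 => "a3"
  'b' x 1 => "b1"
  'a' x 6 => "a6"
Compressed: "c1b1a3b1a6"
Compressed length: 10

10


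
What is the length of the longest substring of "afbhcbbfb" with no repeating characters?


Input: "afbhcbbfb"
Sliding window (track last position of each char):
  Position 0 ('a'): window [0,0] length 1 -- new best
  Position 1 ('f'): window [0,1] length 2 -- new best
  Position 2 ('b'): window [0,2] length 3 -- new best
  Position 3 ('h'): window [0,3] length 4 -- new best
  Position 4 ('c'): window [0,4] length 5 -- new best
  Position 5 ('b'): repeat (last at 2), move window start to 3
  Position 5 ('b'): window [3,5] length 3
  Position 6 ('b'): repeat (last at 5), move window start to 6
  Position 6 ('b'): window [6,6] length 1
  Position 7 ('f'): window [6,7] length 2
  Position 8 ('b'): repeat (last at 6), move window start to 7
  Position 8 ('b'): window [7,8] length 2
Longest substring with no repeats: "afbhc" with length 5

5


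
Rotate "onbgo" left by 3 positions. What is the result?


Input: "onbgo", rotate left by 3
First 3 characters: "onb"
Remaining characters: "go"
Concatenate remaining + first: "go" + "onb" = "goonb"

goonb


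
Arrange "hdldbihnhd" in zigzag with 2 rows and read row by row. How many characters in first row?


Zigzag "hdldbihnhd" into 2 rows:
Placing characters:
  'h' => row 0
  'd' => row 1
  'l' => row 0
  'd' => row 1
  'b' => row 0
  'i' => row 1
  'h' => row 0
  'n' => row 1
  'h' => row 0
  'd' => row 1
Rows:
  Row 0: "hlbhh"
  Row 1: "ddind"
First row length: 5

5


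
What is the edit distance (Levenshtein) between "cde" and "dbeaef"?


Computing edit distance: "cde" -> "dbeaef"
DP table:
           d    b    e    a    e    f
      0    1    2    3    4    5    6
  c   1    1    2    3    4    5    6
  d   2    1    2    3    4    5    6
  e   3    2    2    2    3    4    5
Edit distance = dp[3][6] = 5

5


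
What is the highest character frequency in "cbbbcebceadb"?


Input: cbbbcebceadb
Character counts:
  'a': 1
  'b': 5
  'c': 3
  'd': 1
  'e': 2
Maximum frequency: 5

5


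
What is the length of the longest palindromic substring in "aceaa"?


Input: "aceaa"
Checking substrings for palindromes:
  [3:5] "aa" (len 2) => palindrome
Longest palindromic substring: "aa" with length 2

2


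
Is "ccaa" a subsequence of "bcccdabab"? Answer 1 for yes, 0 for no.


Check if "ccaa" is a subsequence of "bcccdabab"
Greedy scan:
  Position 0 ('b'): no match needed
  Position 1 ('c'): matches sub[0] = 'c'
  Position 2 ('c'): matches sub[1] = 'c'
  Position 3 ('c'): no match needed
  Position 4 ('d'): no match needed
  Position 5 ('a'): matches sub[2] = 'a'
  Position 6 ('b'): no match needed
  Position 7 ('a'): matches sub[3] = 'a'
  Position 8 ('b'): no match needed
All 4 characters matched => is a subsequence

1


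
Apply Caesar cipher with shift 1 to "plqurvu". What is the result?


Caesar cipher: shift "plqurvu" by 1
  'p' (pos 15) + 1 = pos 16 = 'q'
  'l' (pos 11) + 1 = pos 12 = 'm'
  'q' (pos 16) + 1 = pos 17 = 'r'
  'u' (pos 20) + 1 = pos 21 = 'v'
  'r' (pos 17) + 1 = pos 18 = 's'
  'v' (pos 21) + 1 = pos 22 = 'w'
  'u' (pos 20) + 1 = pos 21 = 'v'
Result: qmrvswv

qmrvswv


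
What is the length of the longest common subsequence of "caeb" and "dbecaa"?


LCS of "caeb" and "dbecaa"
DP table:
           d    b    e    c    a    a
      0    0    0    0    0    0    0
  c   0    0    0    0    1    1    1
  a   0    0    0    0    1    2    2
  e   0    0    0    1    1    2    2
  b   0    0    1    1    1    2    2
LCS length = dp[4][6] = 2

2


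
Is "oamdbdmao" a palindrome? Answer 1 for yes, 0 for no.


Input: oamdbdmao
Reversed: oamdbdmao
  Compare pos 0 ('o') with pos 8 ('o'): match
  Compare pos 1 ('a') with pos 7 ('a'): match
  Compare pos 2 ('m') with pos 6 ('m'): match
  Compare pos 3 ('d') with pos 5 ('d'): match
Result: palindrome

1


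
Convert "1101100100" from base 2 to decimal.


Input: "1101100100" in base 2
Positional expansion:
  Digit '1' (value 1) x 2^9 = 512
  Digit '1' (value 1) x 2^8 = 256
  Digit '0' (value 0) x 2^7 = 0
  Digit '1' (value 1) x 2^6 = 64
  Digit '1' (value 1) x 2^5 = 32
  Digit '0' (value 0) x 2^4 = 0
  Digit '0' (value 0) x 2^3 = 0
  Digit '1' (value 1) x 2^2 = 4
  Digit '0' (value 0) x 2^1 = 0
  Digit '0' (value 0) x 2^0 = 0
Sum = 868

868


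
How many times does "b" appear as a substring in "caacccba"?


Searching for "b" in "caacccba"
Scanning each position:
  Position 0: "c" => no
  Position 1: "a" => no
  Position 2: "a" => no
  Position 3: "c" => no
  Position 4: "c" => no
  Position 5: "c" => no
  Position 6: "b" => MATCH
  Position 7: "a" => no
Total occurrences: 1

1


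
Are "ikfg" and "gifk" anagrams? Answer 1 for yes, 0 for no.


Strings: "ikfg", "gifk"
Sorted first:  fgik
Sorted second: fgik
Sorted forms match => anagrams

1


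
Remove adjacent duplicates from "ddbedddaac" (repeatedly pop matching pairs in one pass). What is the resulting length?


Input: ddbedddaac
Stack-based adjacent duplicate removal:
  Read 'd': push. Stack: d
  Read 'd': matches stack top 'd' => pop. Stack: (empty)
  Read 'b': push. Stack: b
  Read 'e': push. Stack: be
  Read 'd': push. Stack: bed
  Read 'd': matches stack top 'd' => pop. Stack: be
  Read 'd': push. Stack: bed
  Read 'a': push. Stack: beda
  Read 'a': matches stack top 'a' => pop. Stack: bed
  Read 'c': push. Stack: bedc
Final stack: "bedc" (length 4)

4


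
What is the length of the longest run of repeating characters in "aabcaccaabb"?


Input: "aabcaccaabb"
Scanning for longest run:
  Position 1 ('a'): continues run of 'a', length=2
  Position 2 ('b'): new char, reset run to 1
  Position 3 ('c'): new char, reset run to 1
  Position 4 ('a'): new char, reset run to 1
  Position 5 ('c'): new char, reset run to 1
  Position 6 ('c'): continues run of 'c', length=2
  Position 7 ('a'): new char, reset run to 1
  Position 8 ('a'): continues run of 'a', length=2
  Position 9 ('b'): new char, reset run to 1
  Position 10 ('b'): continues run of 'b', length=2
Longest run: 'a' with length 2

2


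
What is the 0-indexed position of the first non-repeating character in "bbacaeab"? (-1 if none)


Input: bbacaeab
Character frequencies:
  'a': 3
  'b': 3
  'c': 1
  'e': 1
Scanning left to right for freq == 1:
  Position 0 ('b'): freq=3, skip
  Position 1 ('b'): freq=3, skip
  Position 2 ('a'): freq=3, skip
  Position 3 ('c'): unique! => answer = 3

3


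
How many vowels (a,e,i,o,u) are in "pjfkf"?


Input: pjfkf
Checking each character:
  'p' at position 0: consonant
  'j' at position 1: consonant
  'f' at position 2: consonant
  'k' at position 3: consonant
  'f' at position 4: consonant
Total vowels: 0

0


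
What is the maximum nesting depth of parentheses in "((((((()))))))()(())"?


Input: "((((((()))))))()(())"
Tracking depth:
  Position 0 '(': depth becomes 1
  Position 1 '(': depth becomes 2
  Position 2 '(': depth becomes 3
  Position 3 '(': depth becomes 4
  Position 4 '(': depth becomes 5
  Position 5 '(': depth becomes 6
  Position 6 '(': depth becomes 7
  Position 7 ')': depth becomes 6
  Position 8 ')': depth becomes 5
  Position 9 ')': depth becomes 4
  Position 10 ')': depth becomes 3
  Position 11 ')': depth becomes 2
  Position 12 ')': depth becomes 1
  Position 13 ')': depth becomes 0
  Position 14 '(': depth becomes 1
  Position 15 ')': depth becomes 0
  Position 16 '(': depth becomes 1
  Position 17 '(': depth becomes 2
  Position 18 ')': depth becomes 1
  Position 19 ')': depth becomes 0
Maximum depth reached: 7

7


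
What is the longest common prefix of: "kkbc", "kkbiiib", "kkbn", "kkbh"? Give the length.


Words: kkbc, kkbiiib, kkbn, kkbh
  Position 0: all 'k' => match
  Position 1: all 'k' => match
  Position 2: all 'b' => match
  Position 3: ('c', 'i', 'n', 'h') => mismatch, stop
LCP = "kkb" (length 3)

3


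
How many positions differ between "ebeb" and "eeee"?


Comparing "ebeb" and "eeee" position by position:
  Position 0: 'e' vs 'e' => same
  Position 1: 'b' vs 'e' => DIFFER
  Position 2: 'e' vs 'e' => same
  Position 3: 'b' vs 'e' => DIFFER
Positions that differ: 2

2


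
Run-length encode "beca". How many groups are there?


Input: beca
Scanning for consecutive runs:
  Group 1: 'b' x 1 (positions 0-0)
  Group 2: 'e' x 1 (positions 1-1)
  Group 3: 'c' x 1 (positions 2-2)
  Group 4: 'a' x 1 (positions 3-3)
Total groups: 4

4


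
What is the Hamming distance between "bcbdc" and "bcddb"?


Comparing "bcbdc" and "bcddb" position by position:
  Position 0: 'b' vs 'b' => same
  Position 1: 'c' vs 'c' => same
  Position 2: 'b' vs 'd' => differ
  Position 3: 'd' vs 'd' => same
  Position 4: 'c' vs 'b' => differ
Total differences (Hamming distance): 2

2


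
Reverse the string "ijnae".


Input: ijnae
Reading characters right to left:
  Position 4: 'e'
  Position 3: 'a'
  Position 2: 'n'
  Position 1: 'j'
  Position 0: 'i'
Reversed: eanji

eanji


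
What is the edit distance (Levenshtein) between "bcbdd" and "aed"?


Computing edit distance: "bcbdd" -> "aed"
DP table:
           a    e    d
      0    1    2    3
  b   1    1    2    3
  c   2    2    2    3
  b   3    3    3    3
  d   4    4    4    3
  d   5    5    5    4
Edit distance = dp[5][3] = 4

4


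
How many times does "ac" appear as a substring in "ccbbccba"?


Searching for "ac" in "ccbbccba"
Scanning each position:
  Position 0: "cc" => no
  Position 1: "cb" => no
  Position 2: "bb" => no
  Position 3: "bc" => no
  Position 4: "cc" => no
  Position 5: "cb" => no
  Position 6: "ba" => no
Total occurrences: 0

0


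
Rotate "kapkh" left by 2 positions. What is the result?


Input: "kapkh", rotate left by 2
First 2 characters: "ka"
Remaining characters: "pkh"
Concatenate remaining + first: "pkh" + "ka" = "pkhka"

pkhka


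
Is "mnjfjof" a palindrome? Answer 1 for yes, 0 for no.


Input: mnjfjof
Reversed: fojfjnm
  Compare pos 0 ('m') with pos 6 ('f'): MISMATCH
  Compare pos 1 ('n') with pos 5 ('o'): MISMATCH
  Compare pos 2 ('j') with pos 4 ('j'): match
Result: not a palindrome

0


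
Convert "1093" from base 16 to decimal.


Input: "1093" in base 16
Positional expansion:
  Digit '1' (value 1) x 16^3 = 4096
  Digit '0' (value 0) x 16^2 = 0
  Digit '9' (value 9) x 16^1 = 144
  Digit '3' (value 3) x 16^0 = 3
Sum = 4243

4243


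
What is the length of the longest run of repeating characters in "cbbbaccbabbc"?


Input: "cbbbaccbabbc"
Scanning for longest run:
  Position 1 ('b'): new char, reset run to 1
  Position 2 ('b'): continues run of 'b', length=2
  Position 3 ('b'): continues run of 'b', length=3
  Position 4 ('a'): new char, reset run to 1
  Position 5 ('c'): new char, reset run to 1
  Position 6 ('c'): continues run of 'c', length=2
  Position 7 ('b'): new char, reset run to 1
  Position 8 ('a'): new char, reset run to 1
  Position 9 ('b'): new char, reset run to 1
  Position 10 ('b'): continues run of 'b', length=2
  Position 11 ('c'): new char, reset run to 1
Longest run: 'b' with length 3

3


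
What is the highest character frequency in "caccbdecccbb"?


Input: caccbdecccbb
Character counts:
  'a': 1
  'b': 3
  'c': 6
  'd': 1
  'e': 1
Maximum frequency: 6

6


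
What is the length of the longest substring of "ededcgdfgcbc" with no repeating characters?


Input: "ededcgdfgcbc"
Sliding window (track last position of each char):
  Position 0 ('e'): window [0,0] length 1 -- new best
  Position 1 ('d'): window [0,1] length 2 -- new best
  Position 2 ('e'): repeat (last at 0), move window start to 1
  Position 2 ('e'): window [1,2] length 2
  Position 3 ('d'): repeat (last at 1), move window start to 2
  Position 3 ('d'): window [2,3] length 2
  Position 4 ('c'): window [2,4] length 3 -- new best
  Position 5 ('g'): window [2,5] length 4 -- new best
  Position 6 ('d'): repeat (last at 3), move window start to 4
  Position 6 ('d'): window [4,6] length 3
  Position 7 ('f'): window [4,7] length 4
  Position 8 ('g'): repeat (last at 5), move window start to 6
  Position 8 ('g'): window [6,8] length 3
  Position 9 ('c'): window [6,9] length 4
  Position 10 ('b'): window [6,10] length 5 -- new best
  Position 11 ('c'): repeat (last at 9), move window start to 10
  Position 11 ('c'): window [10,11] length 2
Longest substring with no repeats: "dfgcb" with length 5

5


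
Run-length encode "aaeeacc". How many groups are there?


Input: aaeeacc
Scanning for consecutive runs:
  Group 1: 'a' x 2 (positions 0-1)
  Group 2: 'e' x 2 (positions 2-3)
  Group 3: 'a' x 1 (positions 4-4)
  Group 4: 'c' x 2 (positions 5-6)
Total groups: 4

4


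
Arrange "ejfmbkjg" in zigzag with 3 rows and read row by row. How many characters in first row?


Zigzag "ejfmbkjg" into 3 rows:
Placing characters:
  'e' => row 0
  'j' => row 1
  'f' => row 2
  'm' => row 1
  'b' => row 0
  'k' => row 1
  'j' => row 2
  'g' => row 1
Rows:
  Row 0: "eb"
  Row 1: "jmkg"
  Row 2: "fj"
First row length: 2

2


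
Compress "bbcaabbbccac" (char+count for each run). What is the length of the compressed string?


Input: bbcaabbbccac
Runs:
  'b' x 2 => "b2"
  'c' x 1 => "c1"
  'a' x 2 => "a2"
  'b' x 3 => "b3"
  'c' x 2 => "c2"
  'a' x 1 => "a1"
  'c' x 1 => "c1"
Compressed: "b2c1a2b3c2a1c1"
Compressed length: 14

14


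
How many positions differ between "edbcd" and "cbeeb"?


Comparing "edbcd" and "cbeeb" position by position:
  Position 0: 'e' vs 'c' => DIFFER
  Position 1: 'd' vs 'b' => DIFFER
  Position 2: 'b' vs 'e' => DIFFER
  Position 3: 'c' vs 'e' => DIFFER
  Position 4: 'd' vs 'b' => DIFFER
Positions that differ: 5

5


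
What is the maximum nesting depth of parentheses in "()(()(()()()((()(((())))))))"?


Input: "()(()(()()()((()(((())))))))"
Tracking depth:
  Position 0 '(': depth becomes 1
  Position 1 ')': depth becomes 0
  Position 2 '(': depth becomes 1
  Position 3 '(': depth becomes 2
  Position 4 ')': depth becomes 1
  Position 5 '(': depth becomes 2
  Position 6 '(': depth becomes 3
  Position 7 ')': depth becomes 2
  Position 8 '(': depth becomes 3
  Position 9 ')': depth becomes 2
  Position 10 '(': depth becomes 3
  Position 11 ')': depth becomes 2
  Position 12 '(': depth becomes 3
  Position 13 '(': depth becomes 4
  Position 14 '(': depth becomes 5
  Position 15 ')': depth becomes 4
  Position 16 '(': depth becomes 5
  Position 17 '(': depth becomes 6
  Position 18 '(': depth becomes 7
  Position 19 '(': depth becomes 8
  Position 20 ')': depth becomes 7
  Position 21 ')': depth becomes 6
  Position 22 ')': depth becomes 5
  Position 23 ')': depth becomes 4
  Position 24 ')': depth becomes 3
  Position 25 ')': depth becomes 2
  Position 26 ')': depth becomes 1
  Position 27 ')': depth becomes 0
Maximum depth reached: 8

8


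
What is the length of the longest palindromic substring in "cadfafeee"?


Input: "cadfafeee"
Checking substrings for palindromes:
  [3:6] "faf" (len 3) => palindrome
  [6:9] "eee" (len 3) => palindrome
  [6:8] "ee" (len 2) => palindrome
  [7:9] "ee" (len 2) => palindrome
Longest palindromic substring: "faf" with length 3

3


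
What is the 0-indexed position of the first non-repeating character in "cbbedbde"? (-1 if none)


Input: cbbedbde
Character frequencies:
  'b': 3
  'c': 1
  'd': 2
  'e': 2
Scanning left to right for freq == 1:
  Position 0 ('c'): unique! => answer = 0

0


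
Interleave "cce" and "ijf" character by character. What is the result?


Interleaving "cce" and "ijf":
  Position 0: 'c' from first, 'i' from second => "ci"
  Position 1: 'c' from first, 'j' from second => "cj"
  Position 2: 'e' from first, 'f' from second => "ef"
Result: cicjef

cicjef


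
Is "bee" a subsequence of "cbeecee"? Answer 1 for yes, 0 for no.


Check if "bee" is a subsequence of "cbeecee"
Greedy scan:
  Position 0 ('c'): no match needed
  Position 1 ('b'): matches sub[0] = 'b'
  Position 2 ('e'): matches sub[1] = 'e'
  Position 3 ('e'): matches sub[2] = 'e'
  Position 4 ('c'): no match needed
  Position 5 ('e'): no match needed
  Position 6 ('e'): no match needed
All 3 characters matched => is a subsequence

1


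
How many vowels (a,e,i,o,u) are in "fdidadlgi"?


Input: fdidadlgi
Checking each character:
  'f' at position 0: consonant
  'd' at position 1: consonant
  'i' at position 2: vowel (running total: 1)
  'd' at position 3: consonant
  'a' at position 4: vowel (running total: 2)
  'd' at position 5: consonant
  'l' at position 6: consonant
  'g' at position 7: consonant
  'i' at position 8: vowel (running total: 3)
Total vowels: 3

3


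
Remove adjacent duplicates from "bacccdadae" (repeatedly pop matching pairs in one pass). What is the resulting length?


Input: bacccdadae
Stack-based adjacent duplicate removal:
  Read 'b': push. Stack: b
  Read 'a': push. Stack: ba
  Read 'c': push. Stack: bac
  Read 'c': matches stack top 'c' => pop. Stack: ba
  Read 'c': push. Stack: bac
  Read 'd': push. Stack: bacd
  Read 'a': push. Stack: bacda
  Read 'd': push. Stack: bacdad
  Read 'a': push. Stack: bacdada
  Read 'e': push. Stack: bacdadae
Final stack: "bacdadae" (length 8)

8


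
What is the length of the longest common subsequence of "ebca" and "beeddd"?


LCS of "ebca" and "beeddd"
DP table:
           b    e    e    d    d    d
      0    0    0    0    0    0    0
  e   0    0    1    1    1    1    1
  b   0    1    1    1    1    1    1
  c   0    1    1    1    1    1    1
  a   0    1    1    1    1    1    1
LCS length = dp[4][6] = 1

1


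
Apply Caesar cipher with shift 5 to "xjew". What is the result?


Caesar cipher: shift "xjew" by 5
  'x' (pos 23) + 5 = pos 2 = 'c'
  'j' (pos 9) + 5 = pos 14 = 'o'
  'e' (pos 4) + 5 = pos 9 = 'j'
  'w' (pos 22) + 5 = pos 1 = 'b'
Result: cojb

cojb


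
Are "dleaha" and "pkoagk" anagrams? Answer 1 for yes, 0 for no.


Strings: "dleaha", "pkoagk"
Sorted first:  aadehl
Sorted second: agkkop
Differ at position 1: 'a' vs 'g' => not anagrams

0


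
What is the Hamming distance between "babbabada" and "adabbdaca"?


Comparing "babbabada" and "adabbdaca" position by position:
  Position 0: 'b' vs 'a' => differ
  Position 1: 'a' vs 'd' => differ
  Position 2: 'b' vs 'a' => differ
  Position 3: 'b' vs 'b' => same
  Position 4: 'a' vs 'b' => differ
  Position 5: 'b' vs 'd' => differ
  Position 6: 'a' vs 'a' => same
  Position 7: 'd' vs 'c' => differ
  Position 8: 'a' vs 'a' => same
Total differences (Hamming distance): 6

6


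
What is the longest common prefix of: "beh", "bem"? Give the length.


Words: beh, bem
  Position 0: all 'b' => match
  Position 1: all 'e' => match
  Position 2: ('h', 'm') => mismatch, stop
LCP = "be" (length 2)

2


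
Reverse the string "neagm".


Input: neagm
Reading characters right to left:
  Position 4: 'm'
  Position 3: 'g'
  Position 2: 'a'
  Position 1: 'e'
  Position 0: 'n'
Reversed: mgaen

mgaen


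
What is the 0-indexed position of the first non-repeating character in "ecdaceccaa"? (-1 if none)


Input: ecdaceccaa
Character frequencies:
  'a': 3
  'c': 4
  'd': 1
  'e': 2
Scanning left to right for freq == 1:
  Position 0 ('e'): freq=2, skip
  Position 1 ('c'): freq=4, skip
  Position 2 ('d'): unique! => answer = 2

2


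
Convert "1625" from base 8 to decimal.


Input: "1625" in base 8
Positional expansion:
  Digit '1' (value 1) x 8^3 = 512
  Digit '6' (value 6) x 8^2 = 384
  Digit '2' (value 2) x 8^1 = 16
  Digit '5' (value 5) x 8^0 = 5
Sum = 917

917


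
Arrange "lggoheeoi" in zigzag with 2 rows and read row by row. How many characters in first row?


Zigzag "lggoheeoi" into 2 rows:
Placing characters:
  'l' => row 0
  'g' => row 1
  'g' => row 0
  'o' => row 1
  'h' => row 0
  'e' => row 1
  'e' => row 0
  'o' => row 1
  'i' => row 0
Rows:
  Row 0: "lghei"
  Row 1: "goeo"
First row length: 5

5


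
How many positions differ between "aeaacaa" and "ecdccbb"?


Comparing "aeaacaa" and "ecdccbb" position by position:
  Position 0: 'a' vs 'e' => DIFFER
  Position 1: 'e' vs 'c' => DIFFER
  Position 2: 'a' vs 'd' => DIFFER
  Position 3: 'a' vs 'c' => DIFFER
  Position 4: 'c' vs 'c' => same
  Position 5: 'a' vs 'b' => DIFFER
  Position 6: 'a' vs 'b' => DIFFER
Positions that differ: 6

6


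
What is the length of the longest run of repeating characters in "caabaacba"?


Input: "caabaacba"
Scanning for longest run:
  Position 1 ('a'): new char, reset run to 1
  Position 2 ('a'): continues run of 'a', length=2
  Position 3 ('b'): new char, reset run to 1
  Position 4 ('a'): new char, reset run to 1
  Position 5 ('a'): continues run of 'a', length=2
  Position 6 ('c'): new char, reset run to 1
  Position 7 ('b'): new char, reset run to 1
  Position 8 ('a'): new char, reset run to 1
Longest run: 'a' with length 2

2


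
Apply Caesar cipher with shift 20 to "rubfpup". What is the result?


Caesar cipher: shift "rubfpup" by 20
  'r' (pos 17) + 20 = pos 11 = 'l'
  'u' (pos 20) + 20 = pos 14 = 'o'
  'b' (pos 1) + 20 = pos 21 = 'v'
  'f' (pos 5) + 20 = pos 25 = 'z'
  'p' (pos 15) + 20 = pos 9 = 'j'
  'u' (pos 20) + 20 = pos 14 = 'o'
  'p' (pos 15) + 20 = pos 9 = 'j'
Result: lovzjoj

lovzjoj


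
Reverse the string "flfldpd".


Input: flfldpd
Reading characters right to left:
  Position 6: 'd'
  Position 5: 'p'
  Position 4: 'd'
  Position 3: 'l'
  Position 2: 'f'
  Position 1: 'l'
  Position 0: 'f'
Reversed: dpdlflf

dpdlflf


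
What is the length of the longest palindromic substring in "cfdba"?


Input: "cfdba"
Checking substrings for palindromes:
  No multi-char palindromic substrings found
Longest palindromic substring: "c" with length 1

1


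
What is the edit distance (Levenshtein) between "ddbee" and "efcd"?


Computing edit distance: "ddbee" -> "efcd"
DP table:
           e    f    c    d
      0    1    2    3    4
  d   1    1    2    3    3
  d   2    2    2    3    3
  b   3    3    3    3    4
  e   4    3    4    4    4
  e   5    4    4    5    5
Edit distance = dp[5][4] = 5

5


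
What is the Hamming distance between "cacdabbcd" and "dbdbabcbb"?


Comparing "cacdabbcd" and "dbdbabcbb" position by position:
  Position 0: 'c' vs 'd' => differ
  Position 1: 'a' vs 'b' => differ
  Position 2: 'c' vs 'd' => differ
  Position 3: 'd' vs 'b' => differ
  Position 4: 'a' vs 'a' => same
  Position 5: 'b' vs 'b' => same
  Position 6: 'b' vs 'c' => differ
  Position 7: 'c' vs 'b' => differ
  Position 8: 'd' vs 'b' => differ
Total differences (Hamming distance): 7

7


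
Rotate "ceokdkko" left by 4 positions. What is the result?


Input: "ceokdkko", rotate left by 4
First 4 characters: "ceok"
Remaining characters: "dkko"
Concatenate remaining + first: "dkko" + "ceok" = "dkkoceok"

dkkoceok


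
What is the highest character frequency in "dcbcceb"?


Input: dcbcceb
Character counts:
  'b': 2
  'c': 3
  'd': 1
  'e': 1
Maximum frequency: 3

3


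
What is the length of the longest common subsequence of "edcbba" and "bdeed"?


LCS of "edcbba" and "bdeed"
DP table:
           b    d    e    e    d
      0    0    0    0    0    0
  e   0    0    0    1    1    1
  d   0    0    1    1    1    2
  c   0    0    1    1    1    2
  b   0    1    1    1    1    2
  b   0    1    1    1    1    2
  a   0    1    1    1    1    2
LCS length = dp[6][5] = 2

2


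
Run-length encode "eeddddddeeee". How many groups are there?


Input: eeddddddeeee
Scanning for consecutive runs:
  Group 1: 'e' x 2 (positions 0-1)
  Group 2: 'd' x 6 (positions 2-7)
  Group 3: 'e' x 4 (positions 8-11)
Total groups: 3

3


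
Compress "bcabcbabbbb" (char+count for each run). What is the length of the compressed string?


Input: bcabcbabbbb
Runs:
  'b' x 1 => "b1"
  'c' x 1 => "c1"
  'a' x 1 => "a1"
  'b' x 1 => "b1"
  'c' x 1 => "c1"
  'b' x 1 => "b1"
  'a' x 1 => "a1"
  'b' x 4 => "b4"
Compressed: "b1c1a1b1c1b1a1b4"
Compressed length: 16

16


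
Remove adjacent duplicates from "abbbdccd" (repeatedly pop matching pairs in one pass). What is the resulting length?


Input: abbbdccd
Stack-based adjacent duplicate removal:
  Read 'a': push. Stack: a
  Read 'b': push. Stack: ab
  Read 'b': matches stack top 'b' => pop. Stack: a
  Read 'b': push. Stack: ab
  Read 'd': push. Stack: abd
  Read 'c': push. Stack: abdc
  Read 'c': matches stack top 'c' => pop. Stack: abd
  Read 'd': matches stack top 'd' => pop. Stack: ab
Final stack: "ab" (length 2)

2


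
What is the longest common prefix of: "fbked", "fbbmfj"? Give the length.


Words: fbked, fbbmfj
  Position 0: all 'f' => match
  Position 1: all 'b' => match
  Position 2: ('k', 'b') => mismatch, stop
LCP = "fb" (length 2)

2
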